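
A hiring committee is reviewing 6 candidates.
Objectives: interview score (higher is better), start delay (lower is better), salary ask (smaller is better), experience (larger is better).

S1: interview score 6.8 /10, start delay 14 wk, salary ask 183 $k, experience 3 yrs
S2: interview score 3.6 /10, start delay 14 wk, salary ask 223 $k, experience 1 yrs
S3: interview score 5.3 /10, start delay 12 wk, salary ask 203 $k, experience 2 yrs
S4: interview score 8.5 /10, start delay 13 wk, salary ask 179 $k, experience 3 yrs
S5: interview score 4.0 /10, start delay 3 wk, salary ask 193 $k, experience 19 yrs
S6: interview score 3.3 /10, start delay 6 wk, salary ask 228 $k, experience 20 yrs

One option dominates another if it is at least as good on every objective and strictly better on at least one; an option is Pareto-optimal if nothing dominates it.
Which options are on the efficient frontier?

S1: dominated by S4 (interview score 8.5≥6.8, start delay 13≤14, salary ask 179≤183, experience 3≥3).
S2: dominated by S1 (interview score 6.8≥3.6, start delay 14≤14, salary ask 183≤223, experience 3≥1).
S3: not dominated.
S4: not dominated (best interview score).
S5: not dominated (best start delay).
S6: not dominated (best experience).

S3, S4, S5, S6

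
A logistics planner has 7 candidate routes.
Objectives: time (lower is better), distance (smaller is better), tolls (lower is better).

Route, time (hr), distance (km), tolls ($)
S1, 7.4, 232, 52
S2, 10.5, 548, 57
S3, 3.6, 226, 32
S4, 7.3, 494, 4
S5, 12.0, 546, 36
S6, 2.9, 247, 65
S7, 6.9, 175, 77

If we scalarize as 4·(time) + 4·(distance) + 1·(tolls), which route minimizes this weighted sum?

S7

S1: 4·7.4 + 4·232 + 1·52 = 1009.6
S2: 4·10.5 + 4·548 + 1·57 = 2291.0
S3: 4·3.6 + 4·226 + 1·32 = 950.4
S4: 4·7.3 + 4·494 + 1·4 = 2009.2
S5: 4·12.0 + 4·546 + 1·36 = 2268.0
S6: 4·2.9 + 4·247 + 1·65 = 1064.6
S7: 4·6.9 + 4·175 + 1·77 = 804.6
Lowest: S7 at 804.6.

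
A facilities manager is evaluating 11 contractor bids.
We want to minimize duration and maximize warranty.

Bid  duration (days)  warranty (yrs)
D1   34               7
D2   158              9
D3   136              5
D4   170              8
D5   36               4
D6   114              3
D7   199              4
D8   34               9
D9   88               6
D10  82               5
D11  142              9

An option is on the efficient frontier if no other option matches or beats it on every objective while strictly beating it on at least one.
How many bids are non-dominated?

1

D1: dominated by D8 (duration 34≤34, warranty 9≥7).
D2: dominated by D8 (duration 34≤158, warranty 9≥9).
D3: dominated by D1 (duration 34≤136, warranty 7≥5).
D4: dominated by D2 (duration 158≤170, warranty 9≥8).
D5: dominated by D1 (duration 34≤36, warranty 7≥4).
D6: dominated by D1 (duration 34≤114, warranty 7≥3).
D7: dominated by D1 (duration 34≤199, warranty 7≥4).
D8: not dominated.
D9: dominated by D1 (duration 34≤88, warranty 7≥6).
D10: dominated by D1 (duration 34≤82, warranty 7≥5).
D11: dominated by D8 (duration 34≤142, warranty 9≥9).
Pareto-optimal: D8 → 1.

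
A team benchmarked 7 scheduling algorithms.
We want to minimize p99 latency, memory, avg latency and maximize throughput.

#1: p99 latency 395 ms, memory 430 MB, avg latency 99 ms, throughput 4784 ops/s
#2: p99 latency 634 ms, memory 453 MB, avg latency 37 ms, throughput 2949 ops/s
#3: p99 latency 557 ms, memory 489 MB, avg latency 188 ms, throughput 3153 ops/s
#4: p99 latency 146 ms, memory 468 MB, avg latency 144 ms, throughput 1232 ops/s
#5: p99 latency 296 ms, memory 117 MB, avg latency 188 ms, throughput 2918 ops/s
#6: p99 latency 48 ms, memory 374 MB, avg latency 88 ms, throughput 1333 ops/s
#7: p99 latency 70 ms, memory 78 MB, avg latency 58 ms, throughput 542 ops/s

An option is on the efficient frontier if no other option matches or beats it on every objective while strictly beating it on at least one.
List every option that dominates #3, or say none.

#1

#1: p99 latency 395≤557, memory 430≤489, avg latency 99≤188, throughput 4784≥3153 — dominates #3.
Others (#2, #4, #5, #6, #7) are each worse than #3 on at least one objective.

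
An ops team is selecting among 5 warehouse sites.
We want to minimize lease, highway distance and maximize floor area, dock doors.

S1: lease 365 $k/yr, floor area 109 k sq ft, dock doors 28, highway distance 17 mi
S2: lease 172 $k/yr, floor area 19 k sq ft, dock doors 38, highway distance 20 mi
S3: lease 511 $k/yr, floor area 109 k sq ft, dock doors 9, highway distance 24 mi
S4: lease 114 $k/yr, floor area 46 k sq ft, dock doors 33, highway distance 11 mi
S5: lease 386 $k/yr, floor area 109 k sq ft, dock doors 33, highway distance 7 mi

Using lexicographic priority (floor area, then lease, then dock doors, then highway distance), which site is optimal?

S1

First maximize floor area: best is 109, kept {S1, S3, S5}.
Then minimize lease: best is 365, kept {S1}.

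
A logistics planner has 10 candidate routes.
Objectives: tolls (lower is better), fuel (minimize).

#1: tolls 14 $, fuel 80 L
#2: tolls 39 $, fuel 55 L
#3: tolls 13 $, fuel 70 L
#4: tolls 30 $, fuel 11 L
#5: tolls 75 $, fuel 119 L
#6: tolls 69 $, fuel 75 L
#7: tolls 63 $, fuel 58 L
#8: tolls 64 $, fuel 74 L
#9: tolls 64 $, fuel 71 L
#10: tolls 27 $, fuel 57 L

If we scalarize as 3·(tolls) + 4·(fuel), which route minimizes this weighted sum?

#4

#1: 3·14 + 4·80 = 362
#2: 3·39 + 4·55 = 337
#3: 3·13 + 4·70 = 319
#4: 3·30 + 4·11 = 134
#5: 3·75 + 4·119 = 701
#6: 3·69 + 4·75 = 507
#7: 3·63 + 4·58 = 421
#8: 3·64 + 4·74 = 488
#9: 3·64 + 4·71 = 476
#10: 3·27 + 4·57 = 309
Lowest: #4 at 134.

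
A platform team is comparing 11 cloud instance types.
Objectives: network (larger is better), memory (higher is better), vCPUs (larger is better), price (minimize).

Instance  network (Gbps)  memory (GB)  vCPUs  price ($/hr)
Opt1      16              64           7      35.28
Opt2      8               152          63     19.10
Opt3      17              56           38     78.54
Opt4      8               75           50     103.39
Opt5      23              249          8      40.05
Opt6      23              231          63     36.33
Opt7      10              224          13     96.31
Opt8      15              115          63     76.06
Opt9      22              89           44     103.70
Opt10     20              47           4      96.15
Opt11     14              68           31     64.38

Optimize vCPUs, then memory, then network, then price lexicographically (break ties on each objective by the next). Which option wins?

First maximize vCPUs: best is 63, kept {Opt2, Opt6, Opt8}.
Then maximize memory: best is 231, kept {Opt6}.

Opt6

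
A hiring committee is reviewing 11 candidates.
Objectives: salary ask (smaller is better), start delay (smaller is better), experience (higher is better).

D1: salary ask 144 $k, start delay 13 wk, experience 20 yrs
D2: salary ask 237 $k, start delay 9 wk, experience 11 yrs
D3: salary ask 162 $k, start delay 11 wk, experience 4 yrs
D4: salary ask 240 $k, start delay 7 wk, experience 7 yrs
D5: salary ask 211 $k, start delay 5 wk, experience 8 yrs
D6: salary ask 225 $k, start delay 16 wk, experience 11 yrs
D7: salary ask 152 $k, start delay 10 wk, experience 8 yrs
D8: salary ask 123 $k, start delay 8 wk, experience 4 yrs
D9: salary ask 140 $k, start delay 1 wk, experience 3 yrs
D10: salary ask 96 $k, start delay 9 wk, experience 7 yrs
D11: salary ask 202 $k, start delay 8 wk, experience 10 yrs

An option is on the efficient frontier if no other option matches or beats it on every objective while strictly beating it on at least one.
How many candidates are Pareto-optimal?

D1: not dominated (best experience).
D2: not dominated.
D3: dominated by D7 (salary ask 152≤162, start delay 10≤11, experience 8≥4).
D4: dominated by D5 (salary ask 211≤240, start delay 5≤7, experience 8≥7).
D5: not dominated.
D6: dominated by D1 (salary ask 144≤225, start delay 13≤16, experience 20≥11).
D7: not dominated.
D8: not dominated.
D9: not dominated (best start delay).
D10: not dominated (best salary ask).
D11: not dominated.
Pareto-optimal: D1, D2, D5, D7, D8, D9, D10, D11 → 8.

8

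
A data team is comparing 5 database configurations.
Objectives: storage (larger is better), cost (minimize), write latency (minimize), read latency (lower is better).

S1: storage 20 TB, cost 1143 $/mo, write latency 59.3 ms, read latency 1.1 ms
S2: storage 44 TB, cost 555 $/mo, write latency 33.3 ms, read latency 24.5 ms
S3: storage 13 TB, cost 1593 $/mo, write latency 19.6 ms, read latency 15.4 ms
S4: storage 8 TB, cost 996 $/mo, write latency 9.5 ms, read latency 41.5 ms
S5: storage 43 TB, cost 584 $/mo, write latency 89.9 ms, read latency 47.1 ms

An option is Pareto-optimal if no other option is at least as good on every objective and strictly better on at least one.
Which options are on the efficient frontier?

S1, S2, S3, S4

S1: not dominated (best read latency).
S2: not dominated (best storage).
S3: not dominated.
S4: not dominated (best write latency).
S5: dominated by S2 (storage 44≥43, cost 555≤584, write latency 33.3≤89.9, read latency 24.5≤47.1).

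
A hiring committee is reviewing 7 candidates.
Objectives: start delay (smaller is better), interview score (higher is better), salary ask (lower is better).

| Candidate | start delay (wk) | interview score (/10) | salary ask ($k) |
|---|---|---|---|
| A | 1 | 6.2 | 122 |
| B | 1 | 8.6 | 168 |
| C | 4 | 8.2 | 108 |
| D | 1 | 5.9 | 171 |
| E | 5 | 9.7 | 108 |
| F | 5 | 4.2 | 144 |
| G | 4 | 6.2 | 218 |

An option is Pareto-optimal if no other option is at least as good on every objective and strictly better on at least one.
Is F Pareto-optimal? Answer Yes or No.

A vs F: start delay 1≤5, interview score 6.2≥4.2, salary ask 122≤144 — A is at least as good on every objective and strictly better on at least one, so A dominates F.

No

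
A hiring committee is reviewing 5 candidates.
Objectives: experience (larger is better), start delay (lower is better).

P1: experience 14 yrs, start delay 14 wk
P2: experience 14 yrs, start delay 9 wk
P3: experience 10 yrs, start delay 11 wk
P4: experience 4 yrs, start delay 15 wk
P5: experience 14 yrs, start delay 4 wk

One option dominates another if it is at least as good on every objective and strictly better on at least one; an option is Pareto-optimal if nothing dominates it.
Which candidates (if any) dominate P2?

P5

P5: experience 14≥14, start delay 4≤9 — dominates P2.
Others (P1, P3, P4) are each worse than P2 on at least one objective.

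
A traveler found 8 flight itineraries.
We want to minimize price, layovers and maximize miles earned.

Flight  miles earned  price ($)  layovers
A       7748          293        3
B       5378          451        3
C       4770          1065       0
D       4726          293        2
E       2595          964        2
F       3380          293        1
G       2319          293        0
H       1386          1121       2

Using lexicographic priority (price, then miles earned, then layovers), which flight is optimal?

A

First minimize price: best is 293, kept {A, D, F, G}.
Then maximize miles earned: best is 7748, kept {A}.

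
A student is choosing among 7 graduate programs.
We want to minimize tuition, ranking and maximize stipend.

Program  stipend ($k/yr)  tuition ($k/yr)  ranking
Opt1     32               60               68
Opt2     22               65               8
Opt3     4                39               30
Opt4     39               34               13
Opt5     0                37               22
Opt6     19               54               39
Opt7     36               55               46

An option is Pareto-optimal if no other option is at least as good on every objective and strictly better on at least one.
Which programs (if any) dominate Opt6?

Opt4: stipend 39≥19, tuition 34≤54, ranking 13≤39 — dominates Opt6.
Others (Opt1, Opt2, Opt3, Opt5, Opt7) are each worse than Opt6 on at least one objective.

Opt4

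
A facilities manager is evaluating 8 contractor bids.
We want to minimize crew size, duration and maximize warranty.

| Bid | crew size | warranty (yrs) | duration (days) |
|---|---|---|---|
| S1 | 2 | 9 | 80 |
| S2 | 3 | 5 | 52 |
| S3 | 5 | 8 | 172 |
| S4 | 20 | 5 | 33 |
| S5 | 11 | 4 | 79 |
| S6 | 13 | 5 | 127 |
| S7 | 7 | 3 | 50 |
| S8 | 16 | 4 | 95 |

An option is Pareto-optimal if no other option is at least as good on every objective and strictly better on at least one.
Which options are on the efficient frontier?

S1, S2, S4, S7

S1: not dominated (best crew size).
S2: not dominated.
S3: dominated by S1 (crew size 2≤5, warranty 9≥8, duration 80≤172).
S4: not dominated (best duration).
S5: dominated by S2 (crew size 3≤11, warranty 5≥4, duration 52≤79).
S6: dominated by S1 (crew size 2≤13, warranty 9≥5, duration 80≤127).
S7: not dominated.
S8: dominated by S1 (crew size 2≤16, warranty 9≥4, duration 80≤95).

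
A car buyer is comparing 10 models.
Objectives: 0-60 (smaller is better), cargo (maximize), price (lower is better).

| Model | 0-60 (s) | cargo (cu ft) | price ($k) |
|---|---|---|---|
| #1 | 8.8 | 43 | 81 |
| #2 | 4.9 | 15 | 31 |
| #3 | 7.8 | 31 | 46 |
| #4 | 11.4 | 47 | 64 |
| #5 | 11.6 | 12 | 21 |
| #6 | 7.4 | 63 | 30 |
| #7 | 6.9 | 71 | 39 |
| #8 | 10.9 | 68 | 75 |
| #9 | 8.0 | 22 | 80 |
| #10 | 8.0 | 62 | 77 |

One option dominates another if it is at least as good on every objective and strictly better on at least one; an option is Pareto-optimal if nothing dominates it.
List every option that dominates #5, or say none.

none

#1: worse on price (81 vs 21).
#2: worse on price (31 vs 21).
#3: worse on price (46 vs 21).
#4: worse on price (64 vs 21).
#6: worse on price (30 vs 21).
#7: worse on price (39 vs 21).
#8: worse on price (75 vs 21).
#9: worse on price (80 vs 21).
#10: worse on price (77 vs 21).
No option dominates #5.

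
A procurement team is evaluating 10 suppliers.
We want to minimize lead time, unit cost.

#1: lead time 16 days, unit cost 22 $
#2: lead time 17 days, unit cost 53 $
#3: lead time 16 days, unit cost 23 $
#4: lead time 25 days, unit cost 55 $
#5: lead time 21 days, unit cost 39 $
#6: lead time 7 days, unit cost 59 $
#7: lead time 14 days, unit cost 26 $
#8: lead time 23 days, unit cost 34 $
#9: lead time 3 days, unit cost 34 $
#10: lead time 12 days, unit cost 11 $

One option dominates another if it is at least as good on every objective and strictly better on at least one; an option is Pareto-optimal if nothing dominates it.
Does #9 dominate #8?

Yes

#9 vs #8: lead time 3≤23, unit cost 34≤34 — #9 is at least as good on every objective with at least one strict improvement.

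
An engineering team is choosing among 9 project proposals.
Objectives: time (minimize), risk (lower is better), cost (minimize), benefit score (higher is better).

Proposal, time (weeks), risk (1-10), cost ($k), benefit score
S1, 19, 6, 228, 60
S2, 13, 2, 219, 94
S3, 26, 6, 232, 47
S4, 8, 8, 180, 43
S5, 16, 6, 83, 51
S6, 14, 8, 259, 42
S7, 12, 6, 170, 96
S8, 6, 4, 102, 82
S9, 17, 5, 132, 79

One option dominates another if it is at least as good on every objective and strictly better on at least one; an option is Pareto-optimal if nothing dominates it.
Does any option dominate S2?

S1: worse on time (19 vs 13).
S3: worse on time (26 vs 13).
S4: worse on risk (8 vs 2).
S5: worse on time (16 vs 13).
S6: worse on time (14 vs 13).
S7: worse on risk (6 vs 2).
S8: worse on risk (4 vs 2).
S9: worse on time (17 vs 13).
No option is at least as good as S2 on every objective and strictly better on one.

No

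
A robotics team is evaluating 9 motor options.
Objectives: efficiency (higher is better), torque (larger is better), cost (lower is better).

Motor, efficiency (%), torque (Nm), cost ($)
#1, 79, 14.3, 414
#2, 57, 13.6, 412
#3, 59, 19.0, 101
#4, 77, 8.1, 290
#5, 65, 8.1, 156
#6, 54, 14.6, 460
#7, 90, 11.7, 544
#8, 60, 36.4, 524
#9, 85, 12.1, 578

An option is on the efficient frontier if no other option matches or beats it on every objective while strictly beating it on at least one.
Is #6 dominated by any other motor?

Yes

#3 vs #6: efficiency 59≥54, torque 19.0≥14.6, cost 101≤460 — #3 is at least as good on every objective and strictly better on at least one, so #3 dominates #6.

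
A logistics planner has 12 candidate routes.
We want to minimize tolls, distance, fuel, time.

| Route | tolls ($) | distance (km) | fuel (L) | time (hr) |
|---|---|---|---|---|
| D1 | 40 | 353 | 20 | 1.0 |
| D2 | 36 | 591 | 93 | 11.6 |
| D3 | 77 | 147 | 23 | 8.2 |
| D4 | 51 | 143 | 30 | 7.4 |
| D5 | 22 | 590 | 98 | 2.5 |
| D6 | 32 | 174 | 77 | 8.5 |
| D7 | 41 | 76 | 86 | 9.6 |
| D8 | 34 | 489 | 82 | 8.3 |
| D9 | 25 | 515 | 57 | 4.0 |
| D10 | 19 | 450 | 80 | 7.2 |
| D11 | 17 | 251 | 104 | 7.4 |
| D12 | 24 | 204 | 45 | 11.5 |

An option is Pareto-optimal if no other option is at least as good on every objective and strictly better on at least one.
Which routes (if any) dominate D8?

D10: tolls 19≤34, distance 450≤489, fuel 80≤82, time 7.2≤8.3 — dominates D8.
Others (D1, D2, D3, D4, D5, D6, D7, D9, D11, D12) are each worse than D8 on at least one objective.

D10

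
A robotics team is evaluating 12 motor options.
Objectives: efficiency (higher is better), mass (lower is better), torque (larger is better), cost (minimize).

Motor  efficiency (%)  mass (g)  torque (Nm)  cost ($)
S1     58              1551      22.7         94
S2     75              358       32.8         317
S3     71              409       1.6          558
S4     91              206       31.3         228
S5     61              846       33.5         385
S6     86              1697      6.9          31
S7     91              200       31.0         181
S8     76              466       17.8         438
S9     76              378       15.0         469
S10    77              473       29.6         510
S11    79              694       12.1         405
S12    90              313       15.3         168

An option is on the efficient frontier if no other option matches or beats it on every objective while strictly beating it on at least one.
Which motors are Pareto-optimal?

S1: not dominated.
S2: not dominated.
S3: dominated by S2 (efficiency 75≥71, mass 358≤409, torque 32.8≥1.6, cost 317≤558).
S4: not dominated.
S5: not dominated (best torque).
S6: not dominated (best cost).
S7: not dominated (best mass).
S8: dominated by S4 (efficiency 91≥76, mass 206≤466, torque 31.3≥17.8, cost 228≤438).
S9: dominated by S4 (efficiency 91≥76, mass 206≤378, torque 31.3≥15.0, cost 228≤469).
S10: dominated by S4 (efficiency 91≥77, mass 206≤473, torque 31.3≥29.6, cost 228≤510).
S11: dominated by S4 (efficiency 91≥79, mass 206≤694, torque 31.3≥12.1, cost 228≤405).
S12: not dominated.

S1, S2, S4, S5, S6, S7, S12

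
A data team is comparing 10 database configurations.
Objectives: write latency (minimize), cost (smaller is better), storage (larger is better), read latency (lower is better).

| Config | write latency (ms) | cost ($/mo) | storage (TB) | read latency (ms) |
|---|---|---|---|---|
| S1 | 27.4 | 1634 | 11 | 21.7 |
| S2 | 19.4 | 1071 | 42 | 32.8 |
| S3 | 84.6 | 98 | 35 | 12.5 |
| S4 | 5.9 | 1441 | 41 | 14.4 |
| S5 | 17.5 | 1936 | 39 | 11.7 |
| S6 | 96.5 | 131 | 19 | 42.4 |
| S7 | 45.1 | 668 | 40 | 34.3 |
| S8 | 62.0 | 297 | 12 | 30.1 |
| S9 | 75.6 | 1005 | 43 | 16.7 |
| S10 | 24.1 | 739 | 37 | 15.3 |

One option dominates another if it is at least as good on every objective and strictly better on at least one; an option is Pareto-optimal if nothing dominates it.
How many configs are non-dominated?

S1: dominated by S4 (write latency 5.9≤27.4, cost 1441≤1634, storage 41≥11, read latency 14.4≤21.7).
S2: not dominated.
S3: not dominated (best cost).
S4: not dominated (best write latency).
S5: not dominated (best read latency).
S6: dominated by S3 (write latency 84.6≤96.5, cost 98≤131, storage 35≥19, read latency 12.5≤42.4).
S7: not dominated.
S8: not dominated.
S9: not dominated (best storage).
S10: not dominated.
Pareto-optimal: S2, S3, S4, S5, S7, S8, S9, S10 → 8.

8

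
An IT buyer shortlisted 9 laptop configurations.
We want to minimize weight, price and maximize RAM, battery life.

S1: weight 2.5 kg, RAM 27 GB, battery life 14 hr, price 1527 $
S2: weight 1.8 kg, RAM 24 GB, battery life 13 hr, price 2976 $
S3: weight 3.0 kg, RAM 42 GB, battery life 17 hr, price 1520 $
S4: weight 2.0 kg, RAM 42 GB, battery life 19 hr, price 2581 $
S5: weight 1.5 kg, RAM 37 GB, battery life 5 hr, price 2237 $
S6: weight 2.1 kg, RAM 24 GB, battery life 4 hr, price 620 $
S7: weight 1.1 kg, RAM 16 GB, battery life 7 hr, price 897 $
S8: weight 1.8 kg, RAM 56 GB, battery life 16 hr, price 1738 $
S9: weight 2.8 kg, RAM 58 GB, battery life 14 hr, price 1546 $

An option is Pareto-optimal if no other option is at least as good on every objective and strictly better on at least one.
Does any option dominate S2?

Yes

S8 vs S2: weight 1.8≤1.8, RAM 56≥24, battery life 16≥13, price 1738≤2976 — S8 is at least as good on every objective and strictly better on at least one, so S8 dominates S2.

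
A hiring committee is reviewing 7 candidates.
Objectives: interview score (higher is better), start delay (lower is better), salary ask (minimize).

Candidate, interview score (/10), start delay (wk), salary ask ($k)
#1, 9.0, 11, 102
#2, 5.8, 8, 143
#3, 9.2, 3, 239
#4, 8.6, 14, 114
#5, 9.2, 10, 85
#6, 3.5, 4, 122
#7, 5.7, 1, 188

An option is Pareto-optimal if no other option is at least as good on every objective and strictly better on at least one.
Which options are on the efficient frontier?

#1: dominated by #5 (interview score 9.2≥9.0, start delay 10≤11, salary ask 85≤102).
#2: not dominated.
#3: not dominated.
#4: dominated by #1 (interview score 9.0≥8.6, start delay 11≤14, salary ask 102≤114).
#5: not dominated (best salary ask).
#6: not dominated.
#7: not dominated (best start delay).

#2, #3, #5, #6, #7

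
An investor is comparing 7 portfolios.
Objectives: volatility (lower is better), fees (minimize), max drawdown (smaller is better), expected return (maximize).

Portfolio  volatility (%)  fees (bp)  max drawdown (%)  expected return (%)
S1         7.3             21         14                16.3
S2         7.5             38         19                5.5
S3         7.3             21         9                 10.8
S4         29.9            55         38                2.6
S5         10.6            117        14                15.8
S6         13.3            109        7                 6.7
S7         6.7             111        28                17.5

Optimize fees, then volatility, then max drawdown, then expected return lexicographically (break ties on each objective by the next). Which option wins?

S3

First minimize fees: best is 21, kept {S1, S3}.
Then minimize volatility: best is 7.3, kept {S1, S3}.
Then minimize max drawdown: best is 9, kept {S3}.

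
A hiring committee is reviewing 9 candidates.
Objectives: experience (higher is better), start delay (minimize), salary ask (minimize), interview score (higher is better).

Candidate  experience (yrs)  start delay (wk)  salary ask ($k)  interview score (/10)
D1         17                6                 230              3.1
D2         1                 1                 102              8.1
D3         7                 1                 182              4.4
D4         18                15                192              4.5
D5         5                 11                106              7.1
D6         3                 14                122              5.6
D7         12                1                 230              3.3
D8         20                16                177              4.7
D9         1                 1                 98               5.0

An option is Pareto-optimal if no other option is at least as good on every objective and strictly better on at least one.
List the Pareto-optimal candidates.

D1: not dominated.
D2: not dominated (best interview score).
D3: not dominated.
D4: not dominated.
D5: not dominated.
D6: dominated by D5 (experience 5≥3, start delay 11≤14, salary ask 106≤122, interview score 7.1≥5.6).
D7: not dominated.
D8: not dominated (best experience).
D9: not dominated (best salary ask).

D1, D2, D3, D4, D5, D7, D8, D9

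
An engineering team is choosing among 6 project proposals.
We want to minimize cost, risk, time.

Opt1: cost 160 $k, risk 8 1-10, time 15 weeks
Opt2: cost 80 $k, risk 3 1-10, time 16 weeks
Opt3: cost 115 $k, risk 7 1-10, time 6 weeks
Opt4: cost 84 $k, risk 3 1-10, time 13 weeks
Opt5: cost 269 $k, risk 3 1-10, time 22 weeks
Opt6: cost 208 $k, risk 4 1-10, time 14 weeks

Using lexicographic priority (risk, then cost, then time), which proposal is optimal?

Opt2

First minimize risk: best is 3, kept {Opt2, Opt4, Opt5}.
Then minimize cost: best is 80, kept {Opt2}.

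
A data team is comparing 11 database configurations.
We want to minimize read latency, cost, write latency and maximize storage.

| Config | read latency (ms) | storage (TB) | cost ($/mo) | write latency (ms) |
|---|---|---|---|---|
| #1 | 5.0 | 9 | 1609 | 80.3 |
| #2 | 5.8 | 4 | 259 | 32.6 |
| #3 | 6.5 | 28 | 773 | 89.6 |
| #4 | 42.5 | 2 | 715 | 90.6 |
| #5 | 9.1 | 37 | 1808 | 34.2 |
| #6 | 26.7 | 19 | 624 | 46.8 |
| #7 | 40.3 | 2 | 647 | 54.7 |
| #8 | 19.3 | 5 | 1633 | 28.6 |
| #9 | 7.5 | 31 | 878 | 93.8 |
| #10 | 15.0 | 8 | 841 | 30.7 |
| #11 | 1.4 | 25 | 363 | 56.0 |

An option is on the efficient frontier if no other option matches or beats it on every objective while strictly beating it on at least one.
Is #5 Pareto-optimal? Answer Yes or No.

#1: worse on storage (9 vs 37).
#2: worse on storage (4 vs 37).
#3: worse on storage (28 vs 37).
#4: worse on read latency (42.5 vs 9.1).
#6: worse on read latency (26.7 vs 9.1).
#7: worse on read latency (40.3 vs 9.1).
#8: worse on read latency (19.3 vs 9.1).
#9: worse on storage (31 vs 37).
#10: worse on read latency (15.0 vs 9.1).
#11: worse on storage (25 vs 37).
No option is at least as good as #5 on every objective and strictly better on one.

Yes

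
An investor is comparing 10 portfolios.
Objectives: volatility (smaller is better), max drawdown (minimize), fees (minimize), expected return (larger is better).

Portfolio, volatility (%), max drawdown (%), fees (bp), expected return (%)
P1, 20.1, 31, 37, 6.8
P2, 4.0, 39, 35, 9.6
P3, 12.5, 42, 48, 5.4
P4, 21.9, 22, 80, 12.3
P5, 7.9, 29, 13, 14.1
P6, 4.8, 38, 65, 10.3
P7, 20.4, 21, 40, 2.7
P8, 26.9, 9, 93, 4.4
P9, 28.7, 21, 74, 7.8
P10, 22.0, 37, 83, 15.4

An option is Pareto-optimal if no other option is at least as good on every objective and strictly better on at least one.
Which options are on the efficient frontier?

P1: dominated by P5 (volatility 7.9≤20.1, max drawdown 29≤31, fees 13≤37, expected return 14.1≥6.8).
P2: not dominated (best volatility).
P3: dominated by P2 (volatility 4.0≤12.5, max drawdown 39≤42, fees 35≤48, expected return 9.6≥5.4).
P4: not dominated.
P5: not dominated (best fees).
P6: not dominated.
P7: not dominated.
P8: not dominated (best max drawdown).
P9: not dominated.
P10: not dominated (best expected return).

P2, P4, P5, P6, P7, P8, P9, P10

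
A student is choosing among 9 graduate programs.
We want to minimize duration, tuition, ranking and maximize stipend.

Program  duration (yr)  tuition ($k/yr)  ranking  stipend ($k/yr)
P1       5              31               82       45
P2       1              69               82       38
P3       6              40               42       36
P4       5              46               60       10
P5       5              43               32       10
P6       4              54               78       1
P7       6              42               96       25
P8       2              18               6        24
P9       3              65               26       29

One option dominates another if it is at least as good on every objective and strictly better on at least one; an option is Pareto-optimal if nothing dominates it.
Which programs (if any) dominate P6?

P8

P8: duration 2≤4, tuition 18≤54, ranking 6≤78, stipend 24≥1 — dominates P6.
Others (P1, P2, P3, P4, P5, P7, P9) are each worse than P6 on at least one objective.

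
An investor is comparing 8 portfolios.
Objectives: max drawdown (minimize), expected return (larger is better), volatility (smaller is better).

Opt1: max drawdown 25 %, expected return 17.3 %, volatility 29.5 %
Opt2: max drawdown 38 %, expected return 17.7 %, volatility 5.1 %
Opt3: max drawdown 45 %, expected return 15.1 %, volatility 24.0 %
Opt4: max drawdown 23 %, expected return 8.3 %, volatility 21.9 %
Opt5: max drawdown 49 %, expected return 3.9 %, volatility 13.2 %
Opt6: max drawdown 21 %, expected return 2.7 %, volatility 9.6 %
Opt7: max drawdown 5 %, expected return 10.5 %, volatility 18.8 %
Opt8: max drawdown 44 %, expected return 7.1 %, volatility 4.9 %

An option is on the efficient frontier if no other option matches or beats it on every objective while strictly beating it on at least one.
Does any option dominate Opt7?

Opt1: worse on max drawdown (25 vs 5).
Opt2: worse on max drawdown (38 vs 5).
Opt3: worse on max drawdown (45 vs 5).
Opt4: worse on max drawdown (23 vs 5).
Opt5: worse on max drawdown (49 vs 5).
Opt6: worse on max drawdown (21 vs 5).
Opt8: worse on max drawdown (44 vs 5).
No option is at least as good as Opt7 on every objective and strictly better on one.

No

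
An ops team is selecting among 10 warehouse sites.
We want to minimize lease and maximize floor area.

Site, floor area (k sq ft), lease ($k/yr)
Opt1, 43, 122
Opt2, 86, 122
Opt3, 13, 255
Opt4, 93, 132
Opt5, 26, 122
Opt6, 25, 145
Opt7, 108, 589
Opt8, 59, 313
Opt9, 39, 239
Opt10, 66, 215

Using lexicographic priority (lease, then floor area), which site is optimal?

Opt2

First minimize lease: best is 122, kept {Opt1, Opt2, Opt5}.
Then maximize floor area: best is 86, kept {Opt2}.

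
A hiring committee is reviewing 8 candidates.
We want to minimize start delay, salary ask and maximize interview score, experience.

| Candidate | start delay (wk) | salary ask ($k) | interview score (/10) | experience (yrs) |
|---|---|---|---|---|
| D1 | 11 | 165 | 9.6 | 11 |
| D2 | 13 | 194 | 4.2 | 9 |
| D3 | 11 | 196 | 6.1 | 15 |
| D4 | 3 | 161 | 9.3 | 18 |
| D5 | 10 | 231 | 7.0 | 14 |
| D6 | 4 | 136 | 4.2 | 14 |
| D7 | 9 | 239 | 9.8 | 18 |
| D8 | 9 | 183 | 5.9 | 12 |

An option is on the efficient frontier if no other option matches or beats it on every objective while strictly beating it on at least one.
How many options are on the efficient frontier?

D1: not dominated.
D2: dominated by D1 (start delay 11≤13, salary ask 165≤194, interview score 9.6≥4.2, experience 11≥9).
D3: dominated by D4 (start delay 3≤11, salary ask 161≤196, interview score 9.3≥6.1, experience 18≥15).
D4: not dominated (best start delay).
D5: dominated by D4 (start delay 3≤10, salary ask 161≤231, interview score 9.3≥7.0, experience 18≥14).
D6: not dominated (best salary ask).
D7: not dominated (best interview score).
D8: dominated by D4 (start delay 3≤9, salary ask 161≤183, interview score 9.3≥5.9, experience 18≥12).
Pareto-optimal: D1, D4, D6, D7 → 4.

4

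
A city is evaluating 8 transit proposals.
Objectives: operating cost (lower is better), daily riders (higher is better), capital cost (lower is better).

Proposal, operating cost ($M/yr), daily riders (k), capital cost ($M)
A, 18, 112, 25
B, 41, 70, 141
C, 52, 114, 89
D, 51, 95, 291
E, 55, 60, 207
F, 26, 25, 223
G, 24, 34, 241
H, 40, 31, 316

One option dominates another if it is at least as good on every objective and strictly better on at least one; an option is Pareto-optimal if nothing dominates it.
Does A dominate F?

Yes

A vs F: operating cost 18≤26, daily riders 112≥25, capital cost 25≤223 — A is at least as good on every objective with at least one strict improvement.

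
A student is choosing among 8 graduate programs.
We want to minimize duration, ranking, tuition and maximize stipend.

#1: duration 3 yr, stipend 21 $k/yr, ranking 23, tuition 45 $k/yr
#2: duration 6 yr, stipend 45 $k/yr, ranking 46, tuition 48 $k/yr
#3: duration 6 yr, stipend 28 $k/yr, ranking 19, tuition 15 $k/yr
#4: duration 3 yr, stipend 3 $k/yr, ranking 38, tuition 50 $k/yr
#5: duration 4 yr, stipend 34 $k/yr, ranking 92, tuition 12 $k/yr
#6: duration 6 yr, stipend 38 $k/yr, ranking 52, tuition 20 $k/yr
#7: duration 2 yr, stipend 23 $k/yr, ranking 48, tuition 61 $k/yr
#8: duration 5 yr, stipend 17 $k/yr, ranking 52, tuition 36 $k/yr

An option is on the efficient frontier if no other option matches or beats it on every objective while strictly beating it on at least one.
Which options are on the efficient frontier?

#1: not dominated.
#2: not dominated (best stipend).
#3: not dominated (best ranking).
#4: dominated by #1 (duration 3≤3, stipend 21≥3, ranking 23≤38, tuition 45≤50).
#5: not dominated (best tuition).
#6: not dominated.
#7: not dominated (best duration).
#8: not dominated.

#1, #2, #3, #5, #6, #7, #8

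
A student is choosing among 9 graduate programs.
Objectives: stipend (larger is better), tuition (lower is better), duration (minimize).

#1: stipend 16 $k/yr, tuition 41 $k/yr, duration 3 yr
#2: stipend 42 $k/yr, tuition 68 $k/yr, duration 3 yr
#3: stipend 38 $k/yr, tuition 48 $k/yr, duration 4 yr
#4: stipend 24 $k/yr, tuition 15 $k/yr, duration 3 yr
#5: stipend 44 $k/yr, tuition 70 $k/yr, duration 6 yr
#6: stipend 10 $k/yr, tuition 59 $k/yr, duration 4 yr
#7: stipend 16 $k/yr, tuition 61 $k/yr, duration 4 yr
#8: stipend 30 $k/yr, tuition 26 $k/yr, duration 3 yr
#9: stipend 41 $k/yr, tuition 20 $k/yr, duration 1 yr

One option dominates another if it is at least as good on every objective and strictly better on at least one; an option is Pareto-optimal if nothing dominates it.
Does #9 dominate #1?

Yes

#9 vs #1: stipend 41≥16, tuition 20≤41, duration 1≤3 — #9 is at least as good on every objective with at least one strict improvement.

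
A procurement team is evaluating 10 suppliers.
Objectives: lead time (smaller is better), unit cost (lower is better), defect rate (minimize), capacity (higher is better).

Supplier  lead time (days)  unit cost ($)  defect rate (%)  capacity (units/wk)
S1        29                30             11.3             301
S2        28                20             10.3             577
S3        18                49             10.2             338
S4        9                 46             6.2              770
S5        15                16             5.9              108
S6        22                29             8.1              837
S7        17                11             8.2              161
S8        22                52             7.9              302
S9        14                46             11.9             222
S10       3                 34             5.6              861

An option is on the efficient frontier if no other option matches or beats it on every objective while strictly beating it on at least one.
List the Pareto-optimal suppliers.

S2, S5, S6, S7, S10

S1: dominated by S2 (lead time 28≤29, unit cost 20≤30, defect rate 10.3≤11.3, capacity 577≥301).
S2: not dominated.
S3: dominated by S4 (lead time 9≤18, unit cost 46≤49, defect rate 6.2≤10.2, capacity 770≥338).
S4: dominated by S10 (lead time 3≤9, unit cost 34≤46, defect rate 5.6≤6.2, capacity 861≥770).
S5: not dominated.
S6: not dominated.
S7: not dominated (best unit cost).
S8: dominated by S4 (lead time 9≤22, unit cost 46≤52, defect rate 6.2≤7.9, capacity 770≥302).
S9: dominated by S4 (lead time 9≤14, unit cost 46≤46, defect rate 6.2≤11.9, capacity 770≥222).
S10: not dominated (best lead time).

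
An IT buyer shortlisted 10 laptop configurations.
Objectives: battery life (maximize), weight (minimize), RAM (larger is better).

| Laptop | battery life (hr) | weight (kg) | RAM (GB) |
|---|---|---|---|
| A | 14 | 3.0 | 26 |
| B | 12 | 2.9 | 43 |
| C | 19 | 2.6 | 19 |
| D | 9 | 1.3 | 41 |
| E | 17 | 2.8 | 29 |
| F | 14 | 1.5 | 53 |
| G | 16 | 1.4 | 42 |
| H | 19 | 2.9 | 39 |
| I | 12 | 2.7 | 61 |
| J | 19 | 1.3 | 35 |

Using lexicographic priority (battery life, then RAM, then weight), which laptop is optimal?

H

First maximize battery life: best is 19, kept {C, H, J}.
Then maximize RAM: best is 39, kept {H}.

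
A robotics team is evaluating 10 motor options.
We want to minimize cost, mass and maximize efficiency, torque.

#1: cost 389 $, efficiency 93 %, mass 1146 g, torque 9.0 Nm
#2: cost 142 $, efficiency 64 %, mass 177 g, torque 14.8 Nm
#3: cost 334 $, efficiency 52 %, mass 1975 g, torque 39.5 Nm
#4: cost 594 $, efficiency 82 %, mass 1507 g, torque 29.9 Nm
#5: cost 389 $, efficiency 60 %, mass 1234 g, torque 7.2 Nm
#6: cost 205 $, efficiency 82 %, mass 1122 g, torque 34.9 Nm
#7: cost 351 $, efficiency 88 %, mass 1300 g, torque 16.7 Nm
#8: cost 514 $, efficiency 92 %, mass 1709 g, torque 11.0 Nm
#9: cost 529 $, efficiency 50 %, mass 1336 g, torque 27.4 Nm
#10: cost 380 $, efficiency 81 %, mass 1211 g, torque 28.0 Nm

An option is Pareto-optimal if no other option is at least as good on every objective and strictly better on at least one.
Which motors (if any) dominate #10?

#6: cost 205≤380, efficiency 82≥81, mass 1122≤1211, torque 34.9≥28.0 — dominates #10.
Others (#1, #2, #3, #4, #5, #7, #8, #9) are each worse than #10 on at least one objective.

#6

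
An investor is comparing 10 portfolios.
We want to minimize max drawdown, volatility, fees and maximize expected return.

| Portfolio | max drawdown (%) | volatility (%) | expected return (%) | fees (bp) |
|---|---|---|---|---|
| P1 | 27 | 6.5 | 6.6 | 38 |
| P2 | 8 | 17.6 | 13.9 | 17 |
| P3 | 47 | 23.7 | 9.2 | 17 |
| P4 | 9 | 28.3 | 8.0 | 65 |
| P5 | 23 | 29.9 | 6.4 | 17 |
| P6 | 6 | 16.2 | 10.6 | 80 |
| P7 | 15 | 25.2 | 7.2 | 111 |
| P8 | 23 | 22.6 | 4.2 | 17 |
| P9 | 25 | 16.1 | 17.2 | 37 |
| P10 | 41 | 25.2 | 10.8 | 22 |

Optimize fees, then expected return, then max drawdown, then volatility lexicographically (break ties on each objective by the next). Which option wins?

P2

First minimize fees: best is 17, kept {P2, P3, P5, P8}.
Then maximize expected return: best is 13.9, kept {P2}.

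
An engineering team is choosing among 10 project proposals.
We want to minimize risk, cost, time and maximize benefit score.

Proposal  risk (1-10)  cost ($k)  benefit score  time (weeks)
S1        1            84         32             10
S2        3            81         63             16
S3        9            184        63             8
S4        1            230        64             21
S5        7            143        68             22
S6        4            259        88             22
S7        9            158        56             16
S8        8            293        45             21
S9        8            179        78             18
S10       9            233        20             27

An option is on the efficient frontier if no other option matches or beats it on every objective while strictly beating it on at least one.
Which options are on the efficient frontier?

S1: not dominated.
S2: not dominated (best cost).
S3: not dominated (best time).
S4: not dominated.
S5: not dominated.
S6: not dominated (best benefit score).
S7: dominated by S2 (risk 3≤9, cost 81≤158, benefit score 63≥56, time 16≤16).
S8: dominated by S2 (risk 3≤8, cost 81≤293, benefit score 63≥45, time 16≤21).
S9: not dominated.
S10: dominated by S1 (risk 1≤9, cost 84≤233, benefit score 32≥20, time 10≤27).

S1, S2, S3, S4, S5, S6, S9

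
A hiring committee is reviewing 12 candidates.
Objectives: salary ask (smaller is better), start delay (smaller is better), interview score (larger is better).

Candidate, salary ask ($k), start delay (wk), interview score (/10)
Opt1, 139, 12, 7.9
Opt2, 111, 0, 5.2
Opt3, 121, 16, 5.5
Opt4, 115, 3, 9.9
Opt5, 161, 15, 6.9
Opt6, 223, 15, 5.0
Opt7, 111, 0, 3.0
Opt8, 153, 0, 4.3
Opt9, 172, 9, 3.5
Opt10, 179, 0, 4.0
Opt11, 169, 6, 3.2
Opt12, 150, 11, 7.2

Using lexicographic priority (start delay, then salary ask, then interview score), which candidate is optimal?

Opt2

First minimize start delay: best is 0, kept {Opt2, Opt7, Opt8, Opt10}.
Then minimize salary ask: best is 111, kept {Opt2, Opt7}.
Then maximize interview score: best is 5.2, kept {Opt2}.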